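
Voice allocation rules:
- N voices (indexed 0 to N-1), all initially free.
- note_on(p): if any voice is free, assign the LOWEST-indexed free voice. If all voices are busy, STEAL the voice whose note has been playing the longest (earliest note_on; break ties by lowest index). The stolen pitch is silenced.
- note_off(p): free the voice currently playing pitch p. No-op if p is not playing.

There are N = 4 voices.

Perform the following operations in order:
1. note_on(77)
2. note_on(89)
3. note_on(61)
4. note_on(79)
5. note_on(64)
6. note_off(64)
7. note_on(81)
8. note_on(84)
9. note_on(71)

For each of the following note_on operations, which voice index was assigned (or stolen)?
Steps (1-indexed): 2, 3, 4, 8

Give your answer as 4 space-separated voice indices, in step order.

Op 1: note_on(77): voice 0 is free -> assigned | voices=[77 - - -]
Op 2: note_on(89): voice 1 is free -> assigned | voices=[77 89 - -]
Op 3: note_on(61): voice 2 is free -> assigned | voices=[77 89 61 -]
Op 4: note_on(79): voice 3 is free -> assigned | voices=[77 89 61 79]
Op 5: note_on(64): all voices busy, STEAL voice 0 (pitch 77, oldest) -> assign | voices=[64 89 61 79]
Op 6: note_off(64): free voice 0 | voices=[- 89 61 79]
Op 7: note_on(81): voice 0 is free -> assigned | voices=[81 89 61 79]
Op 8: note_on(84): all voices busy, STEAL voice 1 (pitch 89, oldest) -> assign | voices=[81 84 61 79]
Op 9: note_on(71): all voices busy, STEAL voice 2 (pitch 61, oldest) -> assign | voices=[81 84 71 79]

Answer: 1 2 3 1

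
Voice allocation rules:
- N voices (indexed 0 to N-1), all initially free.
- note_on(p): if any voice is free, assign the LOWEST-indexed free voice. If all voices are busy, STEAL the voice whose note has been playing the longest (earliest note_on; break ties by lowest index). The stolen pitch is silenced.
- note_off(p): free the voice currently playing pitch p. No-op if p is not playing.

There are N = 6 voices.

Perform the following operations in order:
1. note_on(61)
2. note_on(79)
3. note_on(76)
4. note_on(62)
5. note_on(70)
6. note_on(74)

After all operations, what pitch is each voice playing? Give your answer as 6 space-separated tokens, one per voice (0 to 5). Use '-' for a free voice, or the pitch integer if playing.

Answer: 61 79 76 62 70 74

Derivation:
Op 1: note_on(61): voice 0 is free -> assigned | voices=[61 - - - - -]
Op 2: note_on(79): voice 1 is free -> assigned | voices=[61 79 - - - -]
Op 3: note_on(76): voice 2 is free -> assigned | voices=[61 79 76 - - -]
Op 4: note_on(62): voice 3 is free -> assigned | voices=[61 79 76 62 - -]
Op 5: note_on(70): voice 4 is free -> assigned | voices=[61 79 76 62 70 -]
Op 6: note_on(74): voice 5 is free -> assigned | voices=[61 79 76 62 70 74]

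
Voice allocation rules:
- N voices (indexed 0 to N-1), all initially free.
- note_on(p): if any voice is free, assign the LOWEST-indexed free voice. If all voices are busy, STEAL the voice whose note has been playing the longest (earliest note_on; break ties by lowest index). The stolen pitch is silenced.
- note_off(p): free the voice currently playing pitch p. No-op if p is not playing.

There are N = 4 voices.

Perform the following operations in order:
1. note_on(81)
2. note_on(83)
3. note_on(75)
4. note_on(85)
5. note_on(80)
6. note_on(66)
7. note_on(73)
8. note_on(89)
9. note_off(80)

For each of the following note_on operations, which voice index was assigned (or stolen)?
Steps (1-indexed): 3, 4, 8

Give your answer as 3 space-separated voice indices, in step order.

Op 1: note_on(81): voice 0 is free -> assigned | voices=[81 - - -]
Op 2: note_on(83): voice 1 is free -> assigned | voices=[81 83 - -]
Op 3: note_on(75): voice 2 is free -> assigned | voices=[81 83 75 -]
Op 4: note_on(85): voice 3 is free -> assigned | voices=[81 83 75 85]
Op 5: note_on(80): all voices busy, STEAL voice 0 (pitch 81, oldest) -> assign | voices=[80 83 75 85]
Op 6: note_on(66): all voices busy, STEAL voice 1 (pitch 83, oldest) -> assign | voices=[80 66 75 85]
Op 7: note_on(73): all voices busy, STEAL voice 2 (pitch 75, oldest) -> assign | voices=[80 66 73 85]
Op 8: note_on(89): all voices busy, STEAL voice 3 (pitch 85, oldest) -> assign | voices=[80 66 73 89]
Op 9: note_off(80): free voice 0 | voices=[- 66 73 89]

Answer: 2 3 3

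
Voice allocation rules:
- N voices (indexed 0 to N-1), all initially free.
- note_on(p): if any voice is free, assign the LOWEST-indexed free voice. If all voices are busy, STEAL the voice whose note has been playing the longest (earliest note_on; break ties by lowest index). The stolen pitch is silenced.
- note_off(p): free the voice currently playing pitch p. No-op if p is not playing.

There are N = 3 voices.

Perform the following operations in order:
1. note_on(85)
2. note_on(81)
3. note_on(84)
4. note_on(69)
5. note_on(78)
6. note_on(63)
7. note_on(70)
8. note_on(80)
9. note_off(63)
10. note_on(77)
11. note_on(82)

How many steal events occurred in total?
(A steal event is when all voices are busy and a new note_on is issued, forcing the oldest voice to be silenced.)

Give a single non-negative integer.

Op 1: note_on(85): voice 0 is free -> assigned | voices=[85 - -]
Op 2: note_on(81): voice 1 is free -> assigned | voices=[85 81 -]
Op 3: note_on(84): voice 2 is free -> assigned | voices=[85 81 84]
Op 4: note_on(69): all voices busy, STEAL voice 0 (pitch 85, oldest) -> assign | voices=[69 81 84]
Op 5: note_on(78): all voices busy, STEAL voice 1 (pitch 81, oldest) -> assign | voices=[69 78 84]
Op 6: note_on(63): all voices busy, STEAL voice 2 (pitch 84, oldest) -> assign | voices=[69 78 63]
Op 7: note_on(70): all voices busy, STEAL voice 0 (pitch 69, oldest) -> assign | voices=[70 78 63]
Op 8: note_on(80): all voices busy, STEAL voice 1 (pitch 78, oldest) -> assign | voices=[70 80 63]
Op 9: note_off(63): free voice 2 | voices=[70 80 -]
Op 10: note_on(77): voice 2 is free -> assigned | voices=[70 80 77]
Op 11: note_on(82): all voices busy, STEAL voice 0 (pitch 70, oldest) -> assign | voices=[82 80 77]

Answer: 6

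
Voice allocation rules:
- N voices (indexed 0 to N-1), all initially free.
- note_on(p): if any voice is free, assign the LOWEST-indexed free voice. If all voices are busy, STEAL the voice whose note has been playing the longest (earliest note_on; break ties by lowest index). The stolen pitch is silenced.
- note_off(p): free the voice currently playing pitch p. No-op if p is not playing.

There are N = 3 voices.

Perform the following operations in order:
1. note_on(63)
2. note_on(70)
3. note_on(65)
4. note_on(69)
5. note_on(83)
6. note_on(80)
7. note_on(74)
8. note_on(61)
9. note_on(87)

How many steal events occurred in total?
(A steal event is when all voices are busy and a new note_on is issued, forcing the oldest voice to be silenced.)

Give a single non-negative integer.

Op 1: note_on(63): voice 0 is free -> assigned | voices=[63 - -]
Op 2: note_on(70): voice 1 is free -> assigned | voices=[63 70 -]
Op 3: note_on(65): voice 2 is free -> assigned | voices=[63 70 65]
Op 4: note_on(69): all voices busy, STEAL voice 0 (pitch 63, oldest) -> assign | voices=[69 70 65]
Op 5: note_on(83): all voices busy, STEAL voice 1 (pitch 70, oldest) -> assign | voices=[69 83 65]
Op 6: note_on(80): all voices busy, STEAL voice 2 (pitch 65, oldest) -> assign | voices=[69 83 80]
Op 7: note_on(74): all voices busy, STEAL voice 0 (pitch 69, oldest) -> assign | voices=[74 83 80]
Op 8: note_on(61): all voices busy, STEAL voice 1 (pitch 83, oldest) -> assign | voices=[74 61 80]
Op 9: note_on(87): all voices busy, STEAL voice 2 (pitch 80, oldest) -> assign | voices=[74 61 87]

Answer: 6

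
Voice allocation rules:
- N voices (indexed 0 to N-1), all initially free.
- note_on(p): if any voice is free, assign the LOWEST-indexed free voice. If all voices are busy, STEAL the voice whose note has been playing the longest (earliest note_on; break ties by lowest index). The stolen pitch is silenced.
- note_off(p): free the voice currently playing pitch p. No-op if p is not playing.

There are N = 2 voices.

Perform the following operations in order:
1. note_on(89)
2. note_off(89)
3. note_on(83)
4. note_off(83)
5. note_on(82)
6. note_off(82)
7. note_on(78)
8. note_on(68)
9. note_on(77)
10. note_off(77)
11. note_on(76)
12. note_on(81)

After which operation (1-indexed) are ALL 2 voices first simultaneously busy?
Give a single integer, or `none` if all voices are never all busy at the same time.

Answer: 8

Derivation:
Op 1: note_on(89): voice 0 is free -> assigned | voices=[89 -]
Op 2: note_off(89): free voice 0 | voices=[- -]
Op 3: note_on(83): voice 0 is free -> assigned | voices=[83 -]
Op 4: note_off(83): free voice 0 | voices=[- -]
Op 5: note_on(82): voice 0 is free -> assigned | voices=[82 -]
Op 6: note_off(82): free voice 0 | voices=[- -]
Op 7: note_on(78): voice 0 is free -> assigned | voices=[78 -]
Op 8: note_on(68): voice 1 is free -> assigned | voices=[78 68]
Op 9: note_on(77): all voices busy, STEAL voice 0 (pitch 78, oldest) -> assign | voices=[77 68]
Op 10: note_off(77): free voice 0 | voices=[- 68]
Op 11: note_on(76): voice 0 is free -> assigned | voices=[76 68]
Op 12: note_on(81): all voices busy, STEAL voice 1 (pitch 68, oldest) -> assign | voices=[76 81]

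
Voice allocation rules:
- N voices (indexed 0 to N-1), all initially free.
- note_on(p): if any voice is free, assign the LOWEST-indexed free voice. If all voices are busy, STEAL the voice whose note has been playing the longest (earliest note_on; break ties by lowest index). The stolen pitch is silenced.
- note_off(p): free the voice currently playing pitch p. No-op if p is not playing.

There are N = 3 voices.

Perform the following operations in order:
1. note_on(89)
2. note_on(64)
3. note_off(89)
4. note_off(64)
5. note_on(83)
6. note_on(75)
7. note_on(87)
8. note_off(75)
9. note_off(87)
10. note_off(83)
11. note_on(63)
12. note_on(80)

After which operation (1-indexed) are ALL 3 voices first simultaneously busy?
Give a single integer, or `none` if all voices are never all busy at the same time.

Answer: 7

Derivation:
Op 1: note_on(89): voice 0 is free -> assigned | voices=[89 - -]
Op 2: note_on(64): voice 1 is free -> assigned | voices=[89 64 -]
Op 3: note_off(89): free voice 0 | voices=[- 64 -]
Op 4: note_off(64): free voice 1 | voices=[- - -]
Op 5: note_on(83): voice 0 is free -> assigned | voices=[83 - -]
Op 6: note_on(75): voice 1 is free -> assigned | voices=[83 75 -]
Op 7: note_on(87): voice 2 is free -> assigned | voices=[83 75 87]
Op 8: note_off(75): free voice 1 | voices=[83 - 87]
Op 9: note_off(87): free voice 2 | voices=[83 - -]
Op 10: note_off(83): free voice 0 | voices=[- - -]
Op 11: note_on(63): voice 0 is free -> assigned | voices=[63 - -]
Op 12: note_on(80): voice 1 is free -> assigned | voices=[63 80 -]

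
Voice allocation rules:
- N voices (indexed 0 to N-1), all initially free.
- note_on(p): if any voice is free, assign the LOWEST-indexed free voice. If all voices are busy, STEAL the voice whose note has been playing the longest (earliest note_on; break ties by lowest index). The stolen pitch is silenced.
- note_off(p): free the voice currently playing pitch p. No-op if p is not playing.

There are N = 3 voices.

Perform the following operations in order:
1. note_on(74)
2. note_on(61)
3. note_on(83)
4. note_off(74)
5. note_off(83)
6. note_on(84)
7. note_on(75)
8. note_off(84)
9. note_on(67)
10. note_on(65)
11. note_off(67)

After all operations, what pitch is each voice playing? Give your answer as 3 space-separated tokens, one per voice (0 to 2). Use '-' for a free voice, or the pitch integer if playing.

Answer: - 65 75

Derivation:
Op 1: note_on(74): voice 0 is free -> assigned | voices=[74 - -]
Op 2: note_on(61): voice 1 is free -> assigned | voices=[74 61 -]
Op 3: note_on(83): voice 2 is free -> assigned | voices=[74 61 83]
Op 4: note_off(74): free voice 0 | voices=[- 61 83]
Op 5: note_off(83): free voice 2 | voices=[- 61 -]
Op 6: note_on(84): voice 0 is free -> assigned | voices=[84 61 -]
Op 7: note_on(75): voice 2 is free -> assigned | voices=[84 61 75]
Op 8: note_off(84): free voice 0 | voices=[- 61 75]
Op 9: note_on(67): voice 0 is free -> assigned | voices=[67 61 75]
Op 10: note_on(65): all voices busy, STEAL voice 1 (pitch 61, oldest) -> assign | voices=[67 65 75]
Op 11: note_off(67): free voice 0 | voices=[- 65 75]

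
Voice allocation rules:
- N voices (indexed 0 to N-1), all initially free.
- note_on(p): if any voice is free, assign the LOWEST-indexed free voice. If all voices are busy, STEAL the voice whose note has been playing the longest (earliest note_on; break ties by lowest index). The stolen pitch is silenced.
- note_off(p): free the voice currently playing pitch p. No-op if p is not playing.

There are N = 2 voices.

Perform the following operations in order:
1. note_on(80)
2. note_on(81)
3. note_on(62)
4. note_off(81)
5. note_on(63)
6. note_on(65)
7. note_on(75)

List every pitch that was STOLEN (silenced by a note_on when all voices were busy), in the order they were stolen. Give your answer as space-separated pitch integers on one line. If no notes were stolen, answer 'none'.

Answer: 80 62 63

Derivation:
Op 1: note_on(80): voice 0 is free -> assigned | voices=[80 -]
Op 2: note_on(81): voice 1 is free -> assigned | voices=[80 81]
Op 3: note_on(62): all voices busy, STEAL voice 0 (pitch 80, oldest) -> assign | voices=[62 81]
Op 4: note_off(81): free voice 1 | voices=[62 -]
Op 5: note_on(63): voice 1 is free -> assigned | voices=[62 63]
Op 6: note_on(65): all voices busy, STEAL voice 0 (pitch 62, oldest) -> assign | voices=[65 63]
Op 7: note_on(75): all voices busy, STEAL voice 1 (pitch 63, oldest) -> assign | voices=[65 75]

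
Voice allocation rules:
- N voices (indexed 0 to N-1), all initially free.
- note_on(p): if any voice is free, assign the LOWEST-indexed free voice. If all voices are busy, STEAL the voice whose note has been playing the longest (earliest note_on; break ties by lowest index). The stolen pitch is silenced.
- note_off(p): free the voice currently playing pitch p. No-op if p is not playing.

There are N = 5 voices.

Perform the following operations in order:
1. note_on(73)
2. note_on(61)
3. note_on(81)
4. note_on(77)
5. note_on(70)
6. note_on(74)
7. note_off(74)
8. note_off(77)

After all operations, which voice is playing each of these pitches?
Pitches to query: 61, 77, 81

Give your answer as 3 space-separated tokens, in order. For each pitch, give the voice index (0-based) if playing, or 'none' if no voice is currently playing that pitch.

Answer: 1 none 2

Derivation:
Op 1: note_on(73): voice 0 is free -> assigned | voices=[73 - - - -]
Op 2: note_on(61): voice 1 is free -> assigned | voices=[73 61 - - -]
Op 3: note_on(81): voice 2 is free -> assigned | voices=[73 61 81 - -]
Op 4: note_on(77): voice 3 is free -> assigned | voices=[73 61 81 77 -]
Op 5: note_on(70): voice 4 is free -> assigned | voices=[73 61 81 77 70]
Op 6: note_on(74): all voices busy, STEAL voice 0 (pitch 73, oldest) -> assign | voices=[74 61 81 77 70]
Op 7: note_off(74): free voice 0 | voices=[- 61 81 77 70]
Op 8: note_off(77): free voice 3 | voices=[- 61 81 - 70]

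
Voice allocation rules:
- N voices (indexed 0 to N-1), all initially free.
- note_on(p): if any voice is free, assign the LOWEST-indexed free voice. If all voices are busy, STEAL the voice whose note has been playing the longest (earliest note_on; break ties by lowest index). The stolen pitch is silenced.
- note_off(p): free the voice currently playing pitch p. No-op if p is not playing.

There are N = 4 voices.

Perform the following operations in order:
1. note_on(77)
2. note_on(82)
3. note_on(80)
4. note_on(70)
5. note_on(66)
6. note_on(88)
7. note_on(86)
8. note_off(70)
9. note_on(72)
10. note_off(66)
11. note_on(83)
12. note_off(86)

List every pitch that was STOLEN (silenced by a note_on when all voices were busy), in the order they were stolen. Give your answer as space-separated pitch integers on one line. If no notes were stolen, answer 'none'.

Op 1: note_on(77): voice 0 is free -> assigned | voices=[77 - - -]
Op 2: note_on(82): voice 1 is free -> assigned | voices=[77 82 - -]
Op 3: note_on(80): voice 2 is free -> assigned | voices=[77 82 80 -]
Op 4: note_on(70): voice 3 is free -> assigned | voices=[77 82 80 70]
Op 5: note_on(66): all voices busy, STEAL voice 0 (pitch 77, oldest) -> assign | voices=[66 82 80 70]
Op 6: note_on(88): all voices busy, STEAL voice 1 (pitch 82, oldest) -> assign | voices=[66 88 80 70]
Op 7: note_on(86): all voices busy, STEAL voice 2 (pitch 80, oldest) -> assign | voices=[66 88 86 70]
Op 8: note_off(70): free voice 3 | voices=[66 88 86 -]
Op 9: note_on(72): voice 3 is free -> assigned | voices=[66 88 86 72]
Op 10: note_off(66): free voice 0 | voices=[- 88 86 72]
Op 11: note_on(83): voice 0 is free -> assigned | voices=[83 88 86 72]
Op 12: note_off(86): free voice 2 | voices=[83 88 - 72]

Answer: 77 82 80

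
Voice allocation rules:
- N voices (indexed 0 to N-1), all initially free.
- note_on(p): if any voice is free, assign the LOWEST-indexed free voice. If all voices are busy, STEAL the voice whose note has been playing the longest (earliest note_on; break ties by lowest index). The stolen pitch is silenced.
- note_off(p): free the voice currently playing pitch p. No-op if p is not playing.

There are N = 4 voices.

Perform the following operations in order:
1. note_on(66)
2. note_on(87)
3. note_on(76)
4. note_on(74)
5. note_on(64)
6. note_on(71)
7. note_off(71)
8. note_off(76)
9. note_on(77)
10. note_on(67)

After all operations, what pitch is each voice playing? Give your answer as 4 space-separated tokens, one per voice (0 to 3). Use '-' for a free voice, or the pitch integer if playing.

Answer: 64 77 67 74

Derivation:
Op 1: note_on(66): voice 0 is free -> assigned | voices=[66 - - -]
Op 2: note_on(87): voice 1 is free -> assigned | voices=[66 87 - -]
Op 3: note_on(76): voice 2 is free -> assigned | voices=[66 87 76 -]
Op 4: note_on(74): voice 3 is free -> assigned | voices=[66 87 76 74]
Op 5: note_on(64): all voices busy, STEAL voice 0 (pitch 66, oldest) -> assign | voices=[64 87 76 74]
Op 6: note_on(71): all voices busy, STEAL voice 1 (pitch 87, oldest) -> assign | voices=[64 71 76 74]
Op 7: note_off(71): free voice 1 | voices=[64 - 76 74]
Op 8: note_off(76): free voice 2 | voices=[64 - - 74]
Op 9: note_on(77): voice 1 is free -> assigned | voices=[64 77 - 74]
Op 10: note_on(67): voice 2 is free -> assigned | voices=[64 77 67 74]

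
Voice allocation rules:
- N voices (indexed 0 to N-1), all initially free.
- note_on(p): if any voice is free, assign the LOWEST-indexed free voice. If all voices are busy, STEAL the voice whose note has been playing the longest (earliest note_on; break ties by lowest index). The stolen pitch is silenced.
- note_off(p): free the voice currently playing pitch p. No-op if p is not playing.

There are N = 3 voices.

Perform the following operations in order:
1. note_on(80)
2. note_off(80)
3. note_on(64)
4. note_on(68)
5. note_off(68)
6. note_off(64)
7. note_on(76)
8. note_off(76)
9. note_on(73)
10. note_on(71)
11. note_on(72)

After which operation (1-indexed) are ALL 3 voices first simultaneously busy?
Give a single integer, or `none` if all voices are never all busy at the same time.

Answer: 11

Derivation:
Op 1: note_on(80): voice 0 is free -> assigned | voices=[80 - -]
Op 2: note_off(80): free voice 0 | voices=[- - -]
Op 3: note_on(64): voice 0 is free -> assigned | voices=[64 - -]
Op 4: note_on(68): voice 1 is free -> assigned | voices=[64 68 -]
Op 5: note_off(68): free voice 1 | voices=[64 - -]
Op 6: note_off(64): free voice 0 | voices=[- - -]
Op 7: note_on(76): voice 0 is free -> assigned | voices=[76 - -]
Op 8: note_off(76): free voice 0 | voices=[- - -]
Op 9: note_on(73): voice 0 is free -> assigned | voices=[73 - -]
Op 10: note_on(71): voice 1 is free -> assigned | voices=[73 71 -]
Op 11: note_on(72): voice 2 is free -> assigned | voices=[73 71 72]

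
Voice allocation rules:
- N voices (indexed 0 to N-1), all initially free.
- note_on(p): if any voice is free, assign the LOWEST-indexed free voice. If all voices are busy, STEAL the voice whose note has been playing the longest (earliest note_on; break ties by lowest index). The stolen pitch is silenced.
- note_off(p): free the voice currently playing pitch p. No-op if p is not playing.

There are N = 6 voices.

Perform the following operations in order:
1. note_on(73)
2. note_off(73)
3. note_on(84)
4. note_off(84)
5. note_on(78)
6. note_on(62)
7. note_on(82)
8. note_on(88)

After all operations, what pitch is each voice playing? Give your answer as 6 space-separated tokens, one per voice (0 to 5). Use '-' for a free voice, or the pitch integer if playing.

Answer: 78 62 82 88 - -

Derivation:
Op 1: note_on(73): voice 0 is free -> assigned | voices=[73 - - - - -]
Op 2: note_off(73): free voice 0 | voices=[- - - - - -]
Op 3: note_on(84): voice 0 is free -> assigned | voices=[84 - - - - -]
Op 4: note_off(84): free voice 0 | voices=[- - - - - -]
Op 5: note_on(78): voice 0 is free -> assigned | voices=[78 - - - - -]
Op 6: note_on(62): voice 1 is free -> assigned | voices=[78 62 - - - -]
Op 7: note_on(82): voice 2 is free -> assigned | voices=[78 62 82 - - -]
Op 8: note_on(88): voice 3 is free -> assigned | voices=[78 62 82 88 - -]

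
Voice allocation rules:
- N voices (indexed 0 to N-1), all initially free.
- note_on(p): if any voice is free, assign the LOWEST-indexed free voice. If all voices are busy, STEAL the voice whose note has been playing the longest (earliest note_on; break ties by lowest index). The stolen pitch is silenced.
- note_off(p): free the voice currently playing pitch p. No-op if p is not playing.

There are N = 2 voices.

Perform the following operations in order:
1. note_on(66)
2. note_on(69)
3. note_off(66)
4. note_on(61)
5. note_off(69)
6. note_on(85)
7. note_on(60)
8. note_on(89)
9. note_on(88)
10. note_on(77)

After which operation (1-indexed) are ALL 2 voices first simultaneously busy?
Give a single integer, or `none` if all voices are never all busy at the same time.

Op 1: note_on(66): voice 0 is free -> assigned | voices=[66 -]
Op 2: note_on(69): voice 1 is free -> assigned | voices=[66 69]
Op 3: note_off(66): free voice 0 | voices=[- 69]
Op 4: note_on(61): voice 0 is free -> assigned | voices=[61 69]
Op 5: note_off(69): free voice 1 | voices=[61 -]
Op 6: note_on(85): voice 1 is free -> assigned | voices=[61 85]
Op 7: note_on(60): all voices busy, STEAL voice 0 (pitch 61, oldest) -> assign | voices=[60 85]
Op 8: note_on(89): all voices busy, STEAL voice 1 (pitch 85, oldest) -> assign | voices=[60 89]
Op 9: note_on(88): all voices busy, STEAL voice 0 (pitch 60, oldest) -> assign | voices=[88 89]
Op 10: note_on(77): all voices busy, STEAL voice 1 (pitch 89, oldest) -> assign | voices=[88 77]

Answer: 2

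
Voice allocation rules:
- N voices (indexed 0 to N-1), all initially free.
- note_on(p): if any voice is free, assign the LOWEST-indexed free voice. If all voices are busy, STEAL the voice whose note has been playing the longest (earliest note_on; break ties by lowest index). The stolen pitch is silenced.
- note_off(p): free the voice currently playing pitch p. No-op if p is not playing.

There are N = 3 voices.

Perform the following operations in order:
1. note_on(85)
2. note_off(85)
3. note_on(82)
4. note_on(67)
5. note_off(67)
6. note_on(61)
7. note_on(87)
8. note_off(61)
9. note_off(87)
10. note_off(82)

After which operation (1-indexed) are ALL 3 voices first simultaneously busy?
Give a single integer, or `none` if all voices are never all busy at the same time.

Answer: 7

Derivation:
Op 1: note_on(85): voice 0 is free -> assigned | voices=[85 - -]
Op 2: note_off(85): free voice 0 | voices=[- - -]
Op 3: note_on(82): voice 0 is free -> assigned | voices=[82 - -]
Op 4: note_on(67): voice 1 is free -> assigned | voices=[82 67 -]
Op 5: note_off(67): free voice 1 | voices=[82 - -]
Op 6: note_on(61): voice 1 is free -> assigned | voices=[82 61 -]
Op 7: note_on(87): voice 2 is free -> assigned | voices=[82 61 87]
Op 8: note_off(61): free voice 1 | voices=[82 - 87]
Op 9: note_off(87): free voice 2 | voices=[82 - -]
Op 10: note_off(82): free voice 0 | voices=[- - -]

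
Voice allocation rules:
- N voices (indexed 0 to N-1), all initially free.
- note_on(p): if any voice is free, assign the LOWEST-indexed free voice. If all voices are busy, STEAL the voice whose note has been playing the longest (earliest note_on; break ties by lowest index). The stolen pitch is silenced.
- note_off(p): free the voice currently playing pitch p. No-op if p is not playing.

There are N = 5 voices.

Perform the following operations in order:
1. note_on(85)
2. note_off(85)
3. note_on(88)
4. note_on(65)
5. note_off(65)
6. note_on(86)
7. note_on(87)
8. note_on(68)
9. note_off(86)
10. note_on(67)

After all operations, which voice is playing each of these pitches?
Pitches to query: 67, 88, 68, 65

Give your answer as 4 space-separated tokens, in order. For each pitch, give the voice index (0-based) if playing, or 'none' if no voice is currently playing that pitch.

Op 1: note_on(85): voice 0 is free -> assigned | voices=[85 - - - -]
Op 2: note_off(85): free voice 0 | voices=[- - - - -]
Op 3: note_on(88): voice 0 is free -> assigned | voices=[88 - - - -]
Op 4: note_on(65): voice 1 is free -> assigned | voices=[88 65 - - -]
Op 5: note_off(65): free voice 1 | voices=[88 - - - -]
Op 6: note_on(86): voice 1 is free -> assigned | voices=[88 86 - - -]
Op 7: note_on(87): voice 2 is free -> assigned | voices=[88 86 87 - -]
Op 8: note_on(68): voice 3 is free -> assigned | voices=[88 86 87 68 -]
Op 9: note_off(86): free voice 1 | voices=[88 - 87 68 -]
Op 10: note_on(67): voice 1 is free -> assigned | voices=[88 67 87 68 -]

Answer: 1 0 3 none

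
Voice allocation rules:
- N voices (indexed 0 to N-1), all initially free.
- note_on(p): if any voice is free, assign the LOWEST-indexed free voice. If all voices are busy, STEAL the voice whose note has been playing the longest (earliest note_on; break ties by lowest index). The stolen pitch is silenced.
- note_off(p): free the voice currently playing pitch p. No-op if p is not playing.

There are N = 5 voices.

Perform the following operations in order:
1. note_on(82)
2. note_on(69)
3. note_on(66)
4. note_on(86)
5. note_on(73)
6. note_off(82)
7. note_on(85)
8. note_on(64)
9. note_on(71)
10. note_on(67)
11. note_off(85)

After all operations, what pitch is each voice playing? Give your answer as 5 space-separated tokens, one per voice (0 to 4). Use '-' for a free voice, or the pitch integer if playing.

Answer: - 64 71 67 73

Derivation:
Op 1: note_on(82): voice 0 is free -> assigned | voices=[82 - - - -]
Op 2: note_on(69): voice 1 is free -> assigned | voices=[82 69 - - -]
Op 3: note_on(66): voice 2 is free -> assigned | voices=[82 69 66 - -]
Op 4: note_on(86): voice 3 is free -> assigned | voices=[82 69 66 86 -]
Op 5: note_on(73): voice 4 is free -> assigned | voices=[82 69 66 86 73]
Op 6: note_off(82): free voice 0 | voices=[- 69 66 86 73]
Op 7: note_on(85): voice 0 is free -> assigned | voices=[85 69 66 86 73]
Op 8: note_on(64): all voices busy, STEAL voice 1 (pitch 69, oldest) -> assign | voices=[85 64 66 86 73]
Op 9: note_on(71): all voices busy, STEAL voice 2 (pitch 66, oldest) -> assign | voices=[85 64 71 86 73]
Op 10: note_on(67): all voices busy, STEAL voice 3 (pitch 86, oldest) -> assign | voices=[85 64 71 67 73]
Op 11: note_off(85): free voice 0 | voices=[- 64 71 67 73]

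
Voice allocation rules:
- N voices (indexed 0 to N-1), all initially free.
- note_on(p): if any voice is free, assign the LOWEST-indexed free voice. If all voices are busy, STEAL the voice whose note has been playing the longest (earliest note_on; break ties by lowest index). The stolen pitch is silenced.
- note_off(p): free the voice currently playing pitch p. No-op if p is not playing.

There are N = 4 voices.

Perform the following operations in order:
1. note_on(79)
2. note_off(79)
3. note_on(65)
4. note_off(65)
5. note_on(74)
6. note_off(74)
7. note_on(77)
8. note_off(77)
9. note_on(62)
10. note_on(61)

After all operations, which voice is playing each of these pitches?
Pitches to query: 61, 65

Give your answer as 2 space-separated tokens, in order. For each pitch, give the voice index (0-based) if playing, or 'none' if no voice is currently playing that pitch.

Answer: 1 none

Derivation:
Op 1: note_on(79): voice 0 is free -> assigned | voices=[79 - - -]
Op 2: note_off(79): free voice 0 | voices=[- - - -]
Op 3: note_on(65): voice 0 is free -> assigned | voices=[65 - - -]
Op 4: note_off(65): free voice 0 | voices=[- - - -]
Op 5: note_on(74): voice 0 is free -> assigned | voices=[74 - - -]
Op 6: note_off(74): free voice 0 | voices=[- - - -]
Op 7: note_on(77): voice 0 is free -> assigned | voices=[77 - - -]
Op 8: note_off(77): free voice 0 | voices=[- - - -]
Op 9: note_on(62): voice 0 is free -> assigned | voices=[62 - - -]
Op 10: note_on(61): voice 1 is free -> assigned | voices=[62 61 - -]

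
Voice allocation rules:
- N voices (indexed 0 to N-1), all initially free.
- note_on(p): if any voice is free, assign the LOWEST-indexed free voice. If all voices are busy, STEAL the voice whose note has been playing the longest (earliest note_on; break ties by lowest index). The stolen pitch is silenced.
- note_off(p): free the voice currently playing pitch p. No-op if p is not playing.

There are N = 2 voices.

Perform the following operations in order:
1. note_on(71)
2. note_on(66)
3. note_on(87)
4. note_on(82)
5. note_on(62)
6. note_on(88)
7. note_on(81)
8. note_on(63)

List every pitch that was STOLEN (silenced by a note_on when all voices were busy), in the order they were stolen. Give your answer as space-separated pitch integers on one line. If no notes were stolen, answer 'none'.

Op 1: note_on(71): voice 0 is free -> assigned | voices=[71 -]
Op 2: note_on(66): voice 1 is free -> assigned | voices=[71 66]
Op 3: note_on(87): all voices busy, STEAL voice 0 (pitch 71, oldest) -> assign | voices=[87 66]
Op 4: note_on(82): all voices busy, STEAL voice 1 (pitch 66, oldest) -> assign | voices=[87 82]
Op 5: note_on(62): all voices busy, STEAL voice 0 (pitch 87, oldest) -> assign | voices=[62 82]
Op 6: note_on(88): all voices busy, STEAL voice 1 (pitch 82, oldest) -> assign | voices=[62 88]
Op 7: note_on(81): all voices busy, STEAL voice 0 (pitch 62, oldest) -> assign | voices=[81 88]
Op 8: note_on(63): all voices busy, STEAL voice 1 (pitch 88, oldest) -> assign | voices=[81 63]

Answer: 71 66 87 82 62 88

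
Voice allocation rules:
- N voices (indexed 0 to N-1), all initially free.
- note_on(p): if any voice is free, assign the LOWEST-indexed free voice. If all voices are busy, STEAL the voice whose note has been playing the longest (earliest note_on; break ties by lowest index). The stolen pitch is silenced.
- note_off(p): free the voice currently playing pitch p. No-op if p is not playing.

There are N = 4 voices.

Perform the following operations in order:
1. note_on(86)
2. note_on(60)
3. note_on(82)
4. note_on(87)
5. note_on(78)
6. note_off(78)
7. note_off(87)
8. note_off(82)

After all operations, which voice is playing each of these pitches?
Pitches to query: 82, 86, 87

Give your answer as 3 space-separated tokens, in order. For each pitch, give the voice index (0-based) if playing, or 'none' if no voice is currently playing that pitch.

Op 1: note_on(86): voice 0 is free -> assigned | voices=[86 - - -]
Op 2: note_on(60): voice 1 is free -> assigned | voices=[86 60 - -]
Op 3: note_on(82): voice 2 is free -> assigned | voices=[86 60 82 -]
Op 4: note_on(87): voice 3 is free -> assigned | voices=[86 60 82 87]
Op 5: note_on(78): all voices busy, STEAL voice 0 (pitch 86, oldest) -> assign | voices=[78 60 82 87]
Op 6: note_off(78): free voice 0 | voices=[- 60 82 87]
Op 7: note_off(87): free voice 3 | voices=[- 60 82 -]
Op 8: note_off(82): free voice 2 | voices=[- 60 - -]

Answer: none none none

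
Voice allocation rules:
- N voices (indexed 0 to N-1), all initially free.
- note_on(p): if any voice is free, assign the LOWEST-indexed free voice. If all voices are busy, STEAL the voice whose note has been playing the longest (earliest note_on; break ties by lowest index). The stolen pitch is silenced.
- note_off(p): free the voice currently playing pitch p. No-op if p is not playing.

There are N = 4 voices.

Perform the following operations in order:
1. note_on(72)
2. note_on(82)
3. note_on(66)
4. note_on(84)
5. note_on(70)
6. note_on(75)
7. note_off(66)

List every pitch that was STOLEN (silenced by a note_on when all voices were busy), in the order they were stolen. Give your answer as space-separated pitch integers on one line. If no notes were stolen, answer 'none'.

Answer: 72 82

Derivation:
Op 1: note_on(72): voice 0 is free -> assigned | voices=[72 - - -]
Op 2: note_on(82): voice 1 is free -> assigned | voices=[72 82 - -]
Op 3: note_on(66): voice 2 is free -> assigned | voices=[72 82 66 -]
Op 4: note_on(84): voice 3 is free -> assigned | voices=[72 82 66 84]
Op 5: note_on(70): all voices busy, STEAL voice 0 (pitch 72, oldest) -> assign | voices=[70 82 66 84]
Op 6: note_on(75): all voices busy, STEAL voice 1 (pitch 82, oldest) -> assign | voices=[70 75 66 84]
Op 7: note_off(66): free voice 2 | voices=[70 75 - 84]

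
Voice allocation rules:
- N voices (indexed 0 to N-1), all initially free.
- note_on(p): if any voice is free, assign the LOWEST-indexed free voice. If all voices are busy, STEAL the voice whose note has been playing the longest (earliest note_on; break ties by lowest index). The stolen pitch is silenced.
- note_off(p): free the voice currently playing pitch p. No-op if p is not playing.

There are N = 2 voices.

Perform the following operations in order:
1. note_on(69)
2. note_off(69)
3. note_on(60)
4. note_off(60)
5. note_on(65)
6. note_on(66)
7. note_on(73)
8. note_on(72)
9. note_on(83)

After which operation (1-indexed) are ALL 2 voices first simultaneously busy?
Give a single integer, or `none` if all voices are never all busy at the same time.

Op 1: note_on(69): voice 0 is free -> assigned | voices=[69 -]
Op 2: note_off(69): free voice 0 | voices=[- -]
Op 3: note_on(60): voice 0 is free -> assigned | voices=[60 -]
Op 4: note_off(60): free voice 0 | voices=[- -]
Op 5: note_on(65): voice 0 is free -> assigned | voices=[65 -]
Op 6: note_on(66): voice 1 is free -> assigned | voices=[65 66]
Op 7: note_on(73): all voices busy, STEAL voice 0 (pitch 65, oldest) -> assign | voices=[73 66]
Op 8: note_on(72): all voices busy, STEAL voice 1 (pitch 66, oldest) -> assign | voices=[73 72]
Op 9: note_on(83): all voices busy, STEAL voice 0 (pitch 73, oldest) -> assign | voices=[83 72]

Answer: 6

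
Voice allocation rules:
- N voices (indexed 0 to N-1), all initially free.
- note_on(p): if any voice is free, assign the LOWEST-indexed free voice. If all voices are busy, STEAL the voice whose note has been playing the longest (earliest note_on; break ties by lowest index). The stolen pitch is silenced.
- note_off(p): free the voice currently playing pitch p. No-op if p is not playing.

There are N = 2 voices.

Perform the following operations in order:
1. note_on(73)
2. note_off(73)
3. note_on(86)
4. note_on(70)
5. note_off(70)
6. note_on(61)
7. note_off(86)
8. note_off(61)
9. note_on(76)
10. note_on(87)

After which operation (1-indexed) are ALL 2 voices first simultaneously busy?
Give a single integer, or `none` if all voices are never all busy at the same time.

Op 1: note_on(73): voice 0 is free -> assigned | voices=[73 -]
Op 2: note_off(73): free voice 0 | voices=[- -]
Op 3: note_on(86): voice 0 is free -> assigned | voices=[86 -]
Op 4: note_on(70): voice 1 is free -> assigned | voices=[86 70]
Op 5: note_off(70): free voice 1 | voices=[86 -]
Op 6: note_on(61): voice 1 is free -> assigned | voices=[86 61]
Op 7: note_off(86): free voice 0 | voices=[- 61]
Op 8: note_off(61): free voice 1 | voices=[- -]
Op 9: note_on(76): voice 0 is free -> assigned | voices=[76 -]
Op 10: note_on(87): voice 1 is free -> assigned | voices=[76 87]

Answer: 4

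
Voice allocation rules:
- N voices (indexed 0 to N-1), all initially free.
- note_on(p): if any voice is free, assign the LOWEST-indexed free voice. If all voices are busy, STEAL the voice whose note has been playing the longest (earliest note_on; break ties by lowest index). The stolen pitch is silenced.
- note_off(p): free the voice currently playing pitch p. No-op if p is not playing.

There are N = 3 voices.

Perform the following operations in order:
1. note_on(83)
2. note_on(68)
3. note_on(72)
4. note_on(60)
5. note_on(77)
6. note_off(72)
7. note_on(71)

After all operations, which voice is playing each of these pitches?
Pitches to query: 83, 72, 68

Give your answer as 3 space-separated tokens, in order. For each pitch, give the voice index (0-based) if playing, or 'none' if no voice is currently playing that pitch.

Op 1: note_on(83): voice 0 is free -> assigned | voices=[83 - -]
Op 2: note_on(68): voice 1 is free -> assigned | voices=[83 68 -]
Op 3: note_on(72): voice 2 is free -> assigned | voices=[83 68 72]
Op 4: note_on(60): all voices busy, STEAL voice 0 (pitch 83, oldest) -> assign | voices=[60 68 72]
Op 5: note_on(77): all voices busy, STEAL voice 1 (pitch 68, oldest) -> assign | voices=[60 77 72]
Op 6: note_off(72): free voice 2 | voices=[60 77 -]
Op 7: note_on(71): voice 2 is free -> assigned | voices=[60 77 71]

Answer: none none none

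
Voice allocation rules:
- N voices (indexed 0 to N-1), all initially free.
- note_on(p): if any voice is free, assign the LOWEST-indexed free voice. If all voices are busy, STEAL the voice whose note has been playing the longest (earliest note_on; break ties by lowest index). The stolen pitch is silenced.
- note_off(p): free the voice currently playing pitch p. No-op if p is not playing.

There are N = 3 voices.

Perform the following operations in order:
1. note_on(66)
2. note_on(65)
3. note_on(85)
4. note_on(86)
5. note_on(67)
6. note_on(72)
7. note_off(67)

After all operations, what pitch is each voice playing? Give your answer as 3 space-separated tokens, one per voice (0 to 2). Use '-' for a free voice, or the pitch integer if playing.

Op 1: note_on(66): voice 0 is free -> assigned | voices=[66 - -]
Op 2: note_on(65): voice 1 is free -> assigned | voices=[66 65 -]
Op 3: note_on(85): voice 2 is free -> assigned | voices=[66 65 85]
Op 4: note_on(86): all voices busy, STEAL voice 0 (pitch 66, oldest) -> assign | voices=[86 65 85]
Op 5: note_on(67): all voices busy, STEAL voice 1 (pitch 65, oldest) -> assign | voices=[86 67 85]
Op 6: note_on(72): all voices busy, STEAL voice 2 (pitch 85, oldest) -> assign | voices=[86 67 72]
Op 7: note_off(67): free voice 1 | voices=[86 - 72]

Answer: 86 - 72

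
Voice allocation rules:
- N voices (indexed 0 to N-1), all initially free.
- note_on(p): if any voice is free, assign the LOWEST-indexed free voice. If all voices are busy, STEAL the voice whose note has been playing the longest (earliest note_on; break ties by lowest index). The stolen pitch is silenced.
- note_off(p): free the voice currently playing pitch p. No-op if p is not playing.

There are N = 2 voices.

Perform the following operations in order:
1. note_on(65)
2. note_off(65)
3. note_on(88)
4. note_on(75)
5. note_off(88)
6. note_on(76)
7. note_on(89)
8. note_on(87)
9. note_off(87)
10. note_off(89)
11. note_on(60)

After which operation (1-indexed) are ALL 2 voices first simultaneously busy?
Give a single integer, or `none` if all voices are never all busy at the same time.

Op 1: note_on(65): voice 0 is free -> assigned | voices=[65 -]
Op 2: note_off(65): free voice 0 | voices=[- -]
Op 3: note_on(88): voice 0 is free -> assigned | voices=[88 -]
Op 4: note_on(75): voice 1 is free -> assigned | voices=[88 75]
Op 5: note_off(88): free voice 0 | voices=[- 75]
Op 6: note_on(76): voice 0 is free -> assigned | voices=[76 75]
Op 7: note_on(89): all voices busy, STEAL voice 1 (pitch 75, oldest) -> assign | voices=[76 89]
Op 8: note_on(87): all voices busy, STEAL voice 0 (pitch 76, oldest) -> assign | voices=[87 89]
Op 9: note_off(87): free voice 0 | voices=[- 89]
Op 10: note_off(89): free voice 1 | voices=[- -]
Op 11: note_on(60): voice 0 is free -> assigned | voices=[60 -]

Answer: 4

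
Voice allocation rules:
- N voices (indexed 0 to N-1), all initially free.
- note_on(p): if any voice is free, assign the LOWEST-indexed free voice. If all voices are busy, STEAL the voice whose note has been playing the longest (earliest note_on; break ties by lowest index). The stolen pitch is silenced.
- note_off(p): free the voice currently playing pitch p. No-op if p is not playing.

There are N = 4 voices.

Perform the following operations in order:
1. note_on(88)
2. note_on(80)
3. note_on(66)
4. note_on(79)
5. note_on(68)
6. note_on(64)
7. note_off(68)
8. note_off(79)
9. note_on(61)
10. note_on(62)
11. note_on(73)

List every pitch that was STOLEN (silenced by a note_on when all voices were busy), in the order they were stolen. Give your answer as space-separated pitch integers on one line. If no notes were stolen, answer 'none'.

Answer: 88 80 66

Derivation:
Op 1: note_on(88): voice 0 is free -> assigned | voices=[88 - - -]
Op 2: note_on(80): voice 1 is free -> assigned | voices=[88 80 - -]
Op 3: note_on(66): voice 2 is free -> assigned | voices=[88 80 66 -]
Op 4: note_on(79): voice 3 is free -> assigned | voices=[88 80 66 79]
Op 5: note_on(68): all voices busy, STEAL voice 0 (pitch 88, oldest) -> assign | voices=[68 80 66 79]
Op 6: note_on(64): all voices busy, STEAL voice 1 (pitch 80, oldest) -> assign | voices=[68 64 66 79]
Op 7: note_off(68): free voice 0 | voices=[- 64 66 79]
Op 8: note_off(79): free voice 3 | voices=[- 64 66 -]
Op 9: note_on(61): voice 0 is free -> assigned | voices=[61 64 66 -]
Op 10: note_on(62): voice 3 is free -> assigned | voices=[61 64 66 62]
Op 11: note_on(73): all voices busy, STEAL voice 2 (pitch 66, oldest) -> assign | voices=[61 64 73 62]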